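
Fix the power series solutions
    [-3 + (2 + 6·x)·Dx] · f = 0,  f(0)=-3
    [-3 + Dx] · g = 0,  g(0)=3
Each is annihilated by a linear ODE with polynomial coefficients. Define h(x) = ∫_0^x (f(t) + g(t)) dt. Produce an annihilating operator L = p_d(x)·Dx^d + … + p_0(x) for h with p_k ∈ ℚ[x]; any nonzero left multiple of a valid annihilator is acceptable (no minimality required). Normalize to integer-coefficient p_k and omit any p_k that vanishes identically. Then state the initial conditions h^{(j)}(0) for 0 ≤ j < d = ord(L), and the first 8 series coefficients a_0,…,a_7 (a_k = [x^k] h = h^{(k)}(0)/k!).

L = (27 + 54·x)·Dx + (-15 - 72·x - 108·x^2)·Dx^2 + (2 + 18·x + 36·x^2)·Dx^3  (order 3).
h: a_k = 0, 0, 9/4, 45/8, 135/64, 2511/640, -5913/2560, 245187/35840, …
ICs: h(0) = 0, h′(0) = 0, h′′(0) = 9/2.

f: a_k = -3, -9/2, 27/8, -81/16, 1215/128, -5103/256, 45927/1024, -216513/2048, …
g: a_k = 3, 9, 27/2, 27/2, 81/8, 243/40, 243/80, 729/560, …
f+g: L₀ = lclm(L_f,L_g), ord ≤ 1+1.
∫: right-multiply L₀ by Dx.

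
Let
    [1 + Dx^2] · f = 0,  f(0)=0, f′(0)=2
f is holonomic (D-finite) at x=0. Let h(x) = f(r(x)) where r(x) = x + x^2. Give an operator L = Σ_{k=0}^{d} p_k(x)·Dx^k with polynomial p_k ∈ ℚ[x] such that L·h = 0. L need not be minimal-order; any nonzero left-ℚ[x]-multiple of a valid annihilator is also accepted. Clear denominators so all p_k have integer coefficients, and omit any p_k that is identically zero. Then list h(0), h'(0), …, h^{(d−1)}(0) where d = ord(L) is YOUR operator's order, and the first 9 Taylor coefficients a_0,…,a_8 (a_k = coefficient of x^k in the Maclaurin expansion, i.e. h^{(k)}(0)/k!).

L = (1 + 6·x + 12·x^2 + 8·x^3) - 2·Dx + (1 + 2·x)·Dx^2  (order 2).
h: a_k = 0, 2, 2, -1/3, -1, -59/60, -1/4, 419/2520, 59/360, …
ICs: h(0) = 0, h′(0) = 2.

f: a_k = 0, 2, 0, -1/3, 0, 1/60, 0, -1/2520, 0, …
f∘r: x↦r, Dx↦Dx/r' in L_f ⇒ L₀.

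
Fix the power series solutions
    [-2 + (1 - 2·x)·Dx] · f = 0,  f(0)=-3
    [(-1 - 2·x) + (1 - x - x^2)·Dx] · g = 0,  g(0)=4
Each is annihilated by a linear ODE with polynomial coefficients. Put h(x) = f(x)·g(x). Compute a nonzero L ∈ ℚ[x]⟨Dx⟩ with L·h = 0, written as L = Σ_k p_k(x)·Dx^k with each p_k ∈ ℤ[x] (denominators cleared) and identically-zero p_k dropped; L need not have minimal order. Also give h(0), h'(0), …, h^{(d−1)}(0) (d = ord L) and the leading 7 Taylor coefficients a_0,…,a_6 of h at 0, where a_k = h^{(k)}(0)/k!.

L = (-3 + 2·x + 6·x^2) + (1 - 3·x + x^2 + 2·x^3)·Dx  (order 1).
h: a_k = -12, -36, -96, -228, -516, -1128, -2412, …
ICs: h(0) = -12.

f: a_k = -3, -6, -12, -24, -48, -96, -192, …
g: a_k = 4, 4, 8, 12, 20, 32, 52, …
h₀=f·g: eliminate ⇒ L₀, order ≤ 1·1.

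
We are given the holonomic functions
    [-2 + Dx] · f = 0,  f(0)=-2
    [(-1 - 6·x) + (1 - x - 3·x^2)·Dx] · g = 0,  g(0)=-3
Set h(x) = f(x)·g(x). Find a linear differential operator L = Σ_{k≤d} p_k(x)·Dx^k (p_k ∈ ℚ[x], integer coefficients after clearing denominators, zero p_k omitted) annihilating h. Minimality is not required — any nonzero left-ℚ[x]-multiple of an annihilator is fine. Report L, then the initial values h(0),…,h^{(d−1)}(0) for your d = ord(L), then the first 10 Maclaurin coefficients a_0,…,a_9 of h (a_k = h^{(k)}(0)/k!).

L = (3 + 4·x - 6·x^2) + (-1 + x + 3·x^2)·Dx  (order 1).
h: a_k = 6, 18, 48, 110, 258, 2948/5, 20462/15, 109658/35, 151736/21, 15710426/945, …
ICs: h(0) = 6.

f: a_k = -2, -4, -4, -8/3, -4/3, -8/15, -8/45, -16/315, -4/315, -8/2835, …
g: a_k = -3, -3, -12, -21, -57, -120, -291, -651, -1524, -3477, …
Product ⇒ symmetric product L₀, ord ≤ 1.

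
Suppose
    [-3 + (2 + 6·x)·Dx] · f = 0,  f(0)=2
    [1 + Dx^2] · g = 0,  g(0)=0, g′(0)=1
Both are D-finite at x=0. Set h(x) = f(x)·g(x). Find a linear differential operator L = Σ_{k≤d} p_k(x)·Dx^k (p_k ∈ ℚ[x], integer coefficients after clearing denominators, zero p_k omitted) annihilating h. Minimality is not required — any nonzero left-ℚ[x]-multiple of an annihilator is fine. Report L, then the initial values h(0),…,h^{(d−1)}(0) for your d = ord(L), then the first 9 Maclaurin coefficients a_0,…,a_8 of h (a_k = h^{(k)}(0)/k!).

f: a_k = 2, 3, -9/4, 27/8, -405/64, 1701/128, -15309/512, 72171/1024, -2814669/16384, …
g: a_k = 0, 1, 0, -1/6, 0, 1/120, 0, -1/5040, 0, …
Product ⇒ symmetric product L₀, ord ≤ 2.
L = (31 + 24·x + 36·x^2) + (-12 - 36·x)·Dx + (4 + 24·x + 36·x^2)·Dx^2  (order 2).
h: a_k = 0, 2, 3, -31/12, 23/8, -5699/960, 8161/640, -4655323/161280, 1468555/21504, …
ICs: h(0) = 0, h′(0) = 2.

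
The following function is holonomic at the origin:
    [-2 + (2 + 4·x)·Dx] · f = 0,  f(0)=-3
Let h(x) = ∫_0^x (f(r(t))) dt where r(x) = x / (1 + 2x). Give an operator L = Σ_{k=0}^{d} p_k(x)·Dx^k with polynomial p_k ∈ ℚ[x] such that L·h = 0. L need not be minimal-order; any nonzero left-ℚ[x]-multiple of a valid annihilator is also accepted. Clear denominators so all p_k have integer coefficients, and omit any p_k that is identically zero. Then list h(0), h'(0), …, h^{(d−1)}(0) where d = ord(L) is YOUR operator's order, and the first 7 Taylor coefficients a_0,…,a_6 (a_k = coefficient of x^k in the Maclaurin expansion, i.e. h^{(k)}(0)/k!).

L = -Dx + (1 + 6·x + 8·x^2)·Dx^2  (order 2).
h: a_k = 0, -3, -3/2, 5/2, -39/8, 423/40, -399/16, …
ICs: h(0) = 0, h′(0) = -3.

f: a_k = -3, -3, 3/2, -3/2, 15/8, -21/8, 63/16, …
Change of var in L_f (x↦r) gives L₀.
Integrate: L := L₀·Dx.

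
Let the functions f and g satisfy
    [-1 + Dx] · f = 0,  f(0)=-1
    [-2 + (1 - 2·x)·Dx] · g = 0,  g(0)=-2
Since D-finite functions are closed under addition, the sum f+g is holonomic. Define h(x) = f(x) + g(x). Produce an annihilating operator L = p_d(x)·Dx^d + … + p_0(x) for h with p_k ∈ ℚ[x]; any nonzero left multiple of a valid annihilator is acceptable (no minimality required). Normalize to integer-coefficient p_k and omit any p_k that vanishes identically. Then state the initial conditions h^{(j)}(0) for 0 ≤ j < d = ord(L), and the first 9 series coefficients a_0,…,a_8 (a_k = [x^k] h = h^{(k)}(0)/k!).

L = (6 + 4·x) + (-7 - 4·x + 4·x^2)·Dx + (1 - 4·x^2)·Dx^2  (order 2).
h: a_k = -3, -5, -17/2, -97/6, -769/24, -7681/120, -92161/720, -1290241/5040, -20643841/40320, …
ICs: h(0) = -3, h′(0) = -5.

f: a_k = -1, -1, -1/2, -1/6, -1/24, -1/120, -1/720, -1/5040, -1/40320, …
g: a_k = -2, -4, -8, -16, -32, -64, -128, -256, -512, …
Sum ⇒ L₀ = lclm(L_f,L_g) in ℚ(x)⟨Dx⟩.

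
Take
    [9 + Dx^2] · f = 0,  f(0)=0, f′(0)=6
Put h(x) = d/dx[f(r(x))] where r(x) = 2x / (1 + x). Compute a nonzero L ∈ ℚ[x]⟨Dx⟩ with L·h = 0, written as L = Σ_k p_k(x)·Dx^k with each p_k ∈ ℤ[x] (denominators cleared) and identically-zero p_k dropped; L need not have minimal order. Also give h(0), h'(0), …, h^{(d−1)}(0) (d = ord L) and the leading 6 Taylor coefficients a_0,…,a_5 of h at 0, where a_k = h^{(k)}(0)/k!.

L = (42 + 12·x + 6·x^2) + (6 + 18·x + 18·x^2 + 6·x^3)·Dx + (1 + 4·x + 6·x^2 + 4·x^3 + x^4)·Dx^2  (order 2).
h: a_k = 12, -24, -180, 816, -1452, 360, …
ICs: h(0) = 12, h′(0) = -24.

f: a_k = 0, 6, 0, -9, 0, 81/20, …
f∘r: x↦r, Dx↦Dx/r' in L_f ⇒ L₀.
Derive L from L₀ (diff closure).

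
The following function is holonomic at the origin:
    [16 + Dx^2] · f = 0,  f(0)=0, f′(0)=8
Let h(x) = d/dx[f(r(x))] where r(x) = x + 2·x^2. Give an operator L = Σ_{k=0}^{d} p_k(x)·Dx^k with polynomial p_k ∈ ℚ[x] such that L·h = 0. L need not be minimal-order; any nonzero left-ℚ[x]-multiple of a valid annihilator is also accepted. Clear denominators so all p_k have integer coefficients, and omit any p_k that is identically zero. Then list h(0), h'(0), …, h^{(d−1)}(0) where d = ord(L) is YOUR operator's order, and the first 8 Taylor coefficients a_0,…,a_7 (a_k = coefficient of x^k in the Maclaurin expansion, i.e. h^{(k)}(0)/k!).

f: a_k = 0, 8, 0, -64/3, 0, 256/15, 0, -2048/315, …
Substitute x→r, Dx→(1/r')Dx; clear ⇒ L₀.
Derive L from L₀ (diff closure).
L = (64 + 256·x + 1536·x^2 + 4096·x^3 + 4096·x^4) + (-12 - 48·x)·Dx + (1 + 8·x + 16·x^2)·Dx^2  (order 2).
h: a_k = 8, 32, -64, -512, -3584/3, 0, 212992/45, 458752/45, …
ICs: h(0) = 8, h′(0) = 32.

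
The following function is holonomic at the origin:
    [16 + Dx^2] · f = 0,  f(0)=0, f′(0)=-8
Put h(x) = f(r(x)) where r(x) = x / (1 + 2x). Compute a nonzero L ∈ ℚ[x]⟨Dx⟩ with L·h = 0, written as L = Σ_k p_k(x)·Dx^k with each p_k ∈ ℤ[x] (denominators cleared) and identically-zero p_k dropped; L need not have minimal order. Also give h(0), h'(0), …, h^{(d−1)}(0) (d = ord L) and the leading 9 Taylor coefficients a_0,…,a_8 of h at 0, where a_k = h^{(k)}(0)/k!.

f: a_k = 0, -8, 0, 64/3, 0, -256/15, 0, 2048/315, 0, …
h₀=f(r): pull back L_f along r ⇒ L₀.
L = 16 + (4 + 24·x + 48·x^2 + 32·x^3)·Dx + (1 + 8·x + 24·x^2 + 32·x^3 + 16·x^4)·Dx^2  (order 2).
h: a_k = 0, -8, 16, -32/3, -64, 5504/15, -1280, 1131008/315, -388096/45, …
ICs: h(0) = 0, h′(0) = -8.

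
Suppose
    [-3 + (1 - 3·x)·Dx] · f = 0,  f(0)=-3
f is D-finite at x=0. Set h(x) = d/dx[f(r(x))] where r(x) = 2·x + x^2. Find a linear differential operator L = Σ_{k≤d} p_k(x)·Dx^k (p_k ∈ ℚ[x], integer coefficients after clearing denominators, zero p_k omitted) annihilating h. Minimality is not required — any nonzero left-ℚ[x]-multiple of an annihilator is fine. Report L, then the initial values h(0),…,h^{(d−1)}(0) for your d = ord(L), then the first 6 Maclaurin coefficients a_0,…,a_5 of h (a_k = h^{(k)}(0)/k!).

L = (13 + 18·x + 9·x^2) + (-1 + 5·x + 9·x^2 + 3·x^3)·Dx  (order 1).
h: a_k = -18, -234, -2268, -19548, -157950, -1225206, …
ICs: h(0) = -18.

f: a_k = -3, -9, -27, -81, -243, -729, …
L₀ from L_f via x↦r, Dx↦r'^{-1}Dx.
Differentiate: ansatz ord ≤ ord L₀ ⇒ L.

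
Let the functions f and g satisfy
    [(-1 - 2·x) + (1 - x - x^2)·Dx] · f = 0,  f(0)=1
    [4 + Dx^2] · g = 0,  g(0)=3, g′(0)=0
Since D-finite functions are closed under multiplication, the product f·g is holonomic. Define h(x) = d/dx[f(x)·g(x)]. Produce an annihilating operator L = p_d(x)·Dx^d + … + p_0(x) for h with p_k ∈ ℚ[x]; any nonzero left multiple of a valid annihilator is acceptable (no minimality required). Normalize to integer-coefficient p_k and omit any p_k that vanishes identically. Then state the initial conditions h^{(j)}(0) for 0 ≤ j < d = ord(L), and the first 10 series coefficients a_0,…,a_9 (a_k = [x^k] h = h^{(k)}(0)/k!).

L = (-6 - 16·x - 8·x^2 + 16·x^3 + 8·x^4) + (-1 + 2·x + 12·x^2 + 8·x^3)·Dx + (1 - 3·x - x^2 + 4·x^3 + 2·x^4)·Dx^2  (order 2).
h: a_k = 3, 0, 9, 20, 40, 382/5, 2177/15, 9376/35, 17079/35, 828802/945, …
ICs: h(0) = 3, h′(0) = 0.

f: a_k = 1, 1, 2, 3, 5, 8, 13, 21, 34, 55, …
g: a_k = 3, 0, -6, 0, 2, 0, -4/15, 0, 2/105, 0, …
Product ⇒ symmetric product L₀, ord ≤ 2.
Differentiate: ansatz ord ≤ ord L₀ ⇒ L.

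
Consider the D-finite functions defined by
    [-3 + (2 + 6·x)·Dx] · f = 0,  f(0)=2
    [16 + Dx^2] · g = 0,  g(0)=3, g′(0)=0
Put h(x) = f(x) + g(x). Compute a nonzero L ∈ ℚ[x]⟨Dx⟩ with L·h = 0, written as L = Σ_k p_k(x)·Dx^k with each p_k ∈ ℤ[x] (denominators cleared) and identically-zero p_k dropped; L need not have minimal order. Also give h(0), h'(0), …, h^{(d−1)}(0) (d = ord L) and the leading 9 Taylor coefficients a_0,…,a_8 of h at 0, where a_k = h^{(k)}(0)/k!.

L = (-4368 - 18432·x - 27648·x^2) + (1760 + 17568·x + 55296·x^2 + 55296·x^3)·Dx + (-273 - 1152·x - 1728·x^2)·Dx^2 + (110 + 1098·x + 3456·x^2 + 3456·x^3)·Dx^3  (order 3).
h: a_k = 5, 3, -105/4, 27/8, 1643/64, 1701/128, -360707/7680, 72171/1024, -287151637/1720320, …
ICs: h(0) = 5, h′(0) = 3, h′′(0) = -105/2.

f: a_k = 2, 3, -9/4, 27/8, -405/64, 1701/128, -15309/512, 72171/1024, -2814669/16384, …
g: a_k = 3, 0, -24, 0, 32, 0, -256/15, 0, 512/105, …
L₀ := lclm(L_f,L_g); ord L₀ ≤ 1+2.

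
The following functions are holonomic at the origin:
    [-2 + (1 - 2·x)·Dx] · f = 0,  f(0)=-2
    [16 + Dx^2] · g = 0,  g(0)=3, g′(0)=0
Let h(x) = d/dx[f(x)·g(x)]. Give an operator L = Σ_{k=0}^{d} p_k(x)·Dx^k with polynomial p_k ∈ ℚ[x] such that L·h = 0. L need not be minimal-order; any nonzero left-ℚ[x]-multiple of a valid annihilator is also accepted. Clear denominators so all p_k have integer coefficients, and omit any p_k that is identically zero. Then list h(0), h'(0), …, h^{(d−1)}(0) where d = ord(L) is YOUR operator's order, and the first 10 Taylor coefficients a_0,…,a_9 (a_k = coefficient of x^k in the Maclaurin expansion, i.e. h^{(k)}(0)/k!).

L = (8 - 64·x + 64·x^2) + (-4 + 8·x)·Dx + (1 - 4·x + 4·x^2)·Dx^2  (order 2).
h: a_k = -12, 48, 144, 128, 320, 4864/5, 34048/15, 536576/105, 402432/35, 24162304/945, …
ICs: h(0) = -12, h′(0) = 48.

f: a_k = -2, -4, -8, -16, -32, -64, -128, -256, -512, -1024, …
g: a_k = 3, 0, -24, 0, 32, 0, -256/15, 0, 512/105, 0, …
Sym-product of L_f,L_g gives L₀ (≤ ord 2).
h₀' ⇒ L via d/dx closure of L₀.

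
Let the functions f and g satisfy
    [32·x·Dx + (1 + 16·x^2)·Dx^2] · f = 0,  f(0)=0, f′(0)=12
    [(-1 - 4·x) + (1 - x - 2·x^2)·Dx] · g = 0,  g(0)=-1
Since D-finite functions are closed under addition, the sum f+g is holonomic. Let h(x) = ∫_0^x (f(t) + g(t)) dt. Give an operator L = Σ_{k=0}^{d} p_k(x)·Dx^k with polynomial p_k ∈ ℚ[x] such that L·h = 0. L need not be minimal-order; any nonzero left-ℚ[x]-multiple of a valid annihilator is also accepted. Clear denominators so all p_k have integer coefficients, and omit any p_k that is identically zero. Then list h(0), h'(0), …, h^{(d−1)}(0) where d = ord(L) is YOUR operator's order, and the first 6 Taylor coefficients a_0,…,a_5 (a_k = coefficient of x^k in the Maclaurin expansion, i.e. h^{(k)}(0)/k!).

f: a_k = 0, 12, 0, -64, 0, 3072/5, …
g: a_k = -1, -1, -3, -5, -11, -21, …
Weyl lclm of L_f,L_g ⇒ L₀ (ord ≤ 3).
h=∫h₀ ⇒ L = L₀·Dx.
L = (96 - 384·x - 6912·x^2 - 15360·x^3 - 40704·x^4 - 12288·x^6)·Dx^2 + (-31 - 104·x + 392·x^2 - 736·x^3 - 14912·x^4 - 27904·x^5 - 3072·x^6 - 12288·x^7)·Dx^3 + (3 + 19·x + 128·x^2 + 152·x^3 + 1128·x^4 - 2496·x^5 - 2560·x^6 - 1024·x^7 - 2048·x^8)·Dx^4  (order 4).
h: a_k = 0, -1, 11/2, -1, -69/4, -11/5, …
ICs: h(0) = 0, h′(0) = -1, h′′(0) = 11, h′′′(0) = -6.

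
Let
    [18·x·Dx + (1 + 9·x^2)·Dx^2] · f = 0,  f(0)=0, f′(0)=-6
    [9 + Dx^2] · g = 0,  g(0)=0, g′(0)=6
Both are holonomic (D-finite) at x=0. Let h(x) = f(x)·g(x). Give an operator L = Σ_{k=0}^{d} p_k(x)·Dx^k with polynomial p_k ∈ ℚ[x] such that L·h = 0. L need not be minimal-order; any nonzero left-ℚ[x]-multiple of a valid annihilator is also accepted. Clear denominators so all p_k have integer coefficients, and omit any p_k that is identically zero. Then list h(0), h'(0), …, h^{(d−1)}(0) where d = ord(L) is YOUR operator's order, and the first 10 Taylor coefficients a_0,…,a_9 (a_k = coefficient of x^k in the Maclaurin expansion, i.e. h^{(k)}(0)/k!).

L = (810 + 18954·x^2 + 72171·x^4 + 236196·x^6 + 531441·x^8) + (972·x + 14580·x^3 + 78732·x^5 + 236196·x^7)·Dx + (108 + 2592·x^2 + 13122·x^4 + 52488·x^6 + 118098·x^8)·Dx^2 + (108·x + 1620·x^3 + 8748·x^5 + 26244·x^7)·Dx^3 + (2 + 54·x^2 + 567·x^4 + 2916·x^6 + 6561·x^8)·Dx^4  (order 4).
h: a_k = 0, 0, -36, 0, 162, 0, -1539/2, 0, 94041/20, 0, …
ICs: h(0) = 0, h′(0) = 0, h′′(0) = -72, h′′′(0) = 0.

f: a_k = 0, -6, 0, 18, 0, -486/5, 0, 4374/7, 0, -4374, …
g: a_k = 0, 6, 0, -9, 0, 81/20, 0, -243/280, 0, 243/2240, …
Product ⇒ symmetric product L₀, ord ≤ 4.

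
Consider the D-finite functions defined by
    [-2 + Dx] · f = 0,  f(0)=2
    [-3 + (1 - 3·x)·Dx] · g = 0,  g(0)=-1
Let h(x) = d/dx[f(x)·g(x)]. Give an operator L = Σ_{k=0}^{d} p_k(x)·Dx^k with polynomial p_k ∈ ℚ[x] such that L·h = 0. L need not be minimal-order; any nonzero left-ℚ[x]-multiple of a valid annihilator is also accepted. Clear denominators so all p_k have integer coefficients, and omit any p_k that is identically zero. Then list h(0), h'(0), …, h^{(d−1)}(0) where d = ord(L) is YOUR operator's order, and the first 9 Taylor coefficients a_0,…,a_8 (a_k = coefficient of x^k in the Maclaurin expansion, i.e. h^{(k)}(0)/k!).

f: a_k = 2, 4, 4, 8/3, 4/3, 8/15, 8/45, 16/315, 4/315, …
g: a_k = -1, -3, -9, -27, -81, -243, -729, -2187, -6561, …
L₀ := L_f ⊗_s L_g (sym. prod.), ord ≤ 1.
Differentiate: ansatz ord ≤ ord L₀ ⇒ L.
L = (34 - 60·x + 36·x^2) + (-5 + 21·x - 18·x^2)·Dx  (order 1).
h: a_k = -10, -68, -314, -3784/3, -14198/3, -51116/3, -2683606/45, -64406576/315, -217372202/315, …
ICs: h(0) = -10.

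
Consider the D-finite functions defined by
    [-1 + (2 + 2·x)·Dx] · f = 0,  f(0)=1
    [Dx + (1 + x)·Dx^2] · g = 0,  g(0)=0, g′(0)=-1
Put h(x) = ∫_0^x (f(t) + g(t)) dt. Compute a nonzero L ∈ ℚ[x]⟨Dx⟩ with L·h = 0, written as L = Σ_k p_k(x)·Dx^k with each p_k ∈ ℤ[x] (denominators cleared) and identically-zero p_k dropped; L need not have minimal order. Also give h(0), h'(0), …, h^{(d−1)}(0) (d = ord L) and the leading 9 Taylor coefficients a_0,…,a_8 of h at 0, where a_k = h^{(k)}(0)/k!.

L = Dx^2 + (5 + 5·x)·Dx^3 + (2 + 4·x + 2·x^2)·Dx^4  (order 4).
h: a_k = 0, 1, -1/4, 1/8, -13/192, 27/640, -221/7680, 449/21504, -1817/114688, …
ICs: h(0) = 0, h′(0) = 1, h′′(0) = -1/2, h′′′(0) = 3/4.

f: a_k = 1, 1/2, -1/8, 1/16, -5/128, 7/256, -21/1024, 33/2048, -429/32768, …
g: a_k = 0, -1, 1/2, -1/3, 1/4, -1/5, 1/6, -1/7, 1/8, …
Weyl lclm of L_f,L_g ⇒ L₀ (ord ≤ 3).
∫: right-multiply L₀ by Dx.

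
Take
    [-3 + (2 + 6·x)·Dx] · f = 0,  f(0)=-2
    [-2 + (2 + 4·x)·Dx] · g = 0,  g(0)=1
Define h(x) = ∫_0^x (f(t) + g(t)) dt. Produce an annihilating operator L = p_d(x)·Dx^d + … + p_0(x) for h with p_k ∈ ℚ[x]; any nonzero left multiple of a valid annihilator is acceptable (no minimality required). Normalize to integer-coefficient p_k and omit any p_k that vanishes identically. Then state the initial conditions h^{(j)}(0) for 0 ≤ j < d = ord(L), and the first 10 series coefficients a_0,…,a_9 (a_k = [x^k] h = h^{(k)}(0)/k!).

L = -3·Dx + (5 + 12·x)·Dx^2 + (2 + 10·x + 12·x^2)·Dx^3  (order 3).
h: a_k = 0, -1, -1, 7/12, -23/32, 73/64, -1589/768, 2091/512, -70059/8192, 919919/49152, …
ICs: h(0) = 0, h′(0) = -1, h′′(0) = -2.

f: a_k = -2, -3, 9/4, -27/8, 405/64, -1701/128, 15309/512, -72171/1024, 2814669/16384, -14073345/32768, …
g: a_k = 1, 1, -1/2, 1/2, -5/8, 7/8, -21/16, 33/16, -429/128, 715/128, …
L₀ := lclm(L_f,L_g); ord L₀ ≤ 1+1.
h=∫₀ˣh₀: take L = L₀·Dx.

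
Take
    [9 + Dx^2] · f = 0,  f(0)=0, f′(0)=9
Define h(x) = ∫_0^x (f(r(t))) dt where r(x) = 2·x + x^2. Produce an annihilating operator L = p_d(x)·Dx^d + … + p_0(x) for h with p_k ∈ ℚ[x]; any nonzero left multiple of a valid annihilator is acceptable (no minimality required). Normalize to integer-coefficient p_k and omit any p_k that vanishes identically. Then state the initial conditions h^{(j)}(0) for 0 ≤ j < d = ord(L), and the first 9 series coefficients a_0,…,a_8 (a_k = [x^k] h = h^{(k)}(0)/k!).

L = (36 + 108·x + 108·x^2 + 36·x^3)·Dx - Dx^2 + (1 + x)·Dx^3  (order 3).
h: a_k = 0, 0, 9, 3, -27, -162/5, 189/10, 135/2, 5589/140, …
ICs: h(0) = 0, h′(0) = 0, h′′(0) = 18.

f: a_k = 0, 9, 0, -27/2, 0, 243/40, 0, -729/560, 0, …
Substitute x→r, Dx→(1/r')Dx; clear ⇒ L₀.
Integrate: L := L₀·Dx.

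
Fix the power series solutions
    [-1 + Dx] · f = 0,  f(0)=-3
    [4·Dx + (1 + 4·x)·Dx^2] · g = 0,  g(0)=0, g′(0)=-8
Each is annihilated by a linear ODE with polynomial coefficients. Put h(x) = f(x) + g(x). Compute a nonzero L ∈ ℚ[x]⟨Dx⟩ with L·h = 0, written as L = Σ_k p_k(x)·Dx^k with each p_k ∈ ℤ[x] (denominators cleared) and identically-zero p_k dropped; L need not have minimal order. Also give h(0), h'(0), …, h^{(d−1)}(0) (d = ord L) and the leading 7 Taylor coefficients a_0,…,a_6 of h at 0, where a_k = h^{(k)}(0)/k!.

f: a_k = -3, -3, -3/2, -1/2, -1/8, -1/40, -1/240, …
g: a_k = 0, -8, 16, -128/3, 128, -2048/5, 4096/3, …
f+g: L₀ = lclm(L_f,L_g), ord ≤ 1+2.
L = (-36 - 16·x)·Dx + (31 - 8·x - 16·x^2)·Dx^2 + (5 + 24·x + 16·x^2)·Dx^3  (order 3).
h: a_k = -3, -11, 29/2, -259/6, 1023/8, -3277/8, 327679/240, …
ICs: h(0) = -3, h′(0) = -11, h′′(0) = 29.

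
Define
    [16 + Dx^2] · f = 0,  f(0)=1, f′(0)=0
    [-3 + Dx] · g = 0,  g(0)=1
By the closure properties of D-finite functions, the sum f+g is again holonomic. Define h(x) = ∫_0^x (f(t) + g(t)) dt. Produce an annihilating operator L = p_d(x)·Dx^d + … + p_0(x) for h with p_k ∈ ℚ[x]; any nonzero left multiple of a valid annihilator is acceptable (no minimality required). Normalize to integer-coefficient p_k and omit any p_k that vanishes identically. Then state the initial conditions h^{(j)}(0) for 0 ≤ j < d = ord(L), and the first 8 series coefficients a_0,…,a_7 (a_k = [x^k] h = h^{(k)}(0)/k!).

f: a_k = 1, 0, -8, 0, 32/3, 0, -256/45, 0, …
g: a_k = 1, 3, 9/2, 9/2, 27/8, 81/40, 81/80, 243/560, …
Sum ⇒ L₀ = lclm(L_f,L_g) in ℚ(x)⟨Dx⟩.
h=∫₀ˣh₀: take L = L₀·Dx.
L = -48·Dx + 16·Dx^2 - 3·Dx^3 + Dx^4  (order 4).
h: a_k = 0, 2, 3/2, -7/6, 9/8, 337/120, 27/80, -481/720, …
ICs: h(0) = 0, h′(0) = 2, h′′(0) = 3, h′′′(0) = -7.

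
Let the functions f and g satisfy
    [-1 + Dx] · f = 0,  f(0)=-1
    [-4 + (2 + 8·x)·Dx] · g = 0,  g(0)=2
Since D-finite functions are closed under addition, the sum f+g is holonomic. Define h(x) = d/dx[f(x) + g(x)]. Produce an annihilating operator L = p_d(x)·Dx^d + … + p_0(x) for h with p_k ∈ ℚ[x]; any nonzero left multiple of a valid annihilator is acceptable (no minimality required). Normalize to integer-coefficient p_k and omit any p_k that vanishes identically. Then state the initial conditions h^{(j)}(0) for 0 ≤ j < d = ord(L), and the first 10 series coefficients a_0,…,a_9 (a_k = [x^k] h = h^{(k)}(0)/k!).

f: a_k = -1, -1, -1/2, -1/6, -1/24, -1/120, -1/720, -1/5040, -1/40320, -1/362880, …
g: a_k = 2, 4, -4, 8, -20, 56, -168, 528, -1716, 5720, …
L₀ := lclm(L_f,L_g); ord L₀ ≤ 1+1.
Derive L from L₀ (diff closure).
L = (-14 - 8·x) + (11 - 8·x - 16·x^2)·Dx + (3 + 16·x + 16·x^2)·Dx^2  (order 2).
h: a_k = 3, -9, 47/2, -481/6, 6719/24, -120961/120, 2661119/720, -69189121/5040, 2075673599/40320, -70572902401/362880, …
ICs: h(0) = 3, h′(0) = -9.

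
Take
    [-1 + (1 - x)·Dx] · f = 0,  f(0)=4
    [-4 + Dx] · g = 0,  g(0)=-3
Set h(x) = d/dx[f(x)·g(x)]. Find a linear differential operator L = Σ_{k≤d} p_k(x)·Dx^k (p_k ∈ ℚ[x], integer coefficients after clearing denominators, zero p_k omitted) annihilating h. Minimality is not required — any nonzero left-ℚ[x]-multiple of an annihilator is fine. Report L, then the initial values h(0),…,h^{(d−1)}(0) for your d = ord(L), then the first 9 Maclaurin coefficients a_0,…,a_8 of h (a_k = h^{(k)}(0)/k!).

L = (26 - 40·x + 16·x^2) + (-5 + 9·x - 4·x^2)·Dx  (order 1).
h: a_k = -60, -312, -852, -1648, -2572, -3496, -65276/15, -538592/105, -614108/105, …
ICs: h(0) = -60.

f: a_k = 4, 4, 4, 4, 4, 4, 4, 4, 4, …
g: a_k = -3, -12, -24, -32, -32, -128/5, -256/15, -1024/105, -512/105, …
Sym-product of L_f,L_g gives L₀ (≤ ord 1).
h=h₀': d/dx-closure on L₀ ⇒ L.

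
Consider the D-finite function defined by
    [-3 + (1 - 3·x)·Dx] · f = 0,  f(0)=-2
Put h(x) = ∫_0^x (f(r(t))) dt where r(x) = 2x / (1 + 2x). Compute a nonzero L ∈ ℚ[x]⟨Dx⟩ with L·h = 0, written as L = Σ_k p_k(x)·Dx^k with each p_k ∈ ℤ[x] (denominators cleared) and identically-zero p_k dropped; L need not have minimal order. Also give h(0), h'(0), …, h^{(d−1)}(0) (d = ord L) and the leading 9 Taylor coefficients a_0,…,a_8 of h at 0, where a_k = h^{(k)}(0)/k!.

f: a_k = -2, -6, -18, -54, -162, -486, -1458, -4374, -13122, …
Substitute x→r, Dx→(1/r')Dx; clear ⇒ L₀.
h=∫h₀ ⇒ L = L₀·Dx.
L = 6·Dx + (-1 + 2·x + 8·x^2)·Dx^2  (order 2).
h: a_k = 0, -2, -6, -16, -48, -768/5, -512, -12288/7, -6144, …
ICs: h(0) = 0, h′(0) = -2.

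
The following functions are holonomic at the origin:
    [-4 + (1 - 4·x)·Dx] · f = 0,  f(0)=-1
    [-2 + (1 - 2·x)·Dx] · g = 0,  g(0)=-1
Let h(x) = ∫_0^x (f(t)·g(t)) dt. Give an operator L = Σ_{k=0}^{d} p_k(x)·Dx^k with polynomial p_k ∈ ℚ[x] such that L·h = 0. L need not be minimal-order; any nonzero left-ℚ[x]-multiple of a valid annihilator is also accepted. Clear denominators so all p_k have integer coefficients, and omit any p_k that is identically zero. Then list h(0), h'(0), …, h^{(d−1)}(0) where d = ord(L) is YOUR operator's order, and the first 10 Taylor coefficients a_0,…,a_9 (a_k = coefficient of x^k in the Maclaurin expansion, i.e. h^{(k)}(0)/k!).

L = (-6 + 16·x)·Dx + (1 - 6·x + 8·x^2)·Dx^2  (order 2).
h: a_k = 0, 1, 3, 28/3, 30, 496/5, 336, 8128/7, 4080, 130816/9, …
ICs: h(0) = 0, h′(0) = 1.

f: a_k = -1, -4, -16, -64, -256, -1024, -4096, -16384, -65536, -262144, …
g: a_k = -1, -2, -4, -8, -16, -32, -64, -128, -256, -512, …
h₀=f·g: eliminate ⇒ L₀, order ≤ 1·1.
Integrate: L := L₀·Dx.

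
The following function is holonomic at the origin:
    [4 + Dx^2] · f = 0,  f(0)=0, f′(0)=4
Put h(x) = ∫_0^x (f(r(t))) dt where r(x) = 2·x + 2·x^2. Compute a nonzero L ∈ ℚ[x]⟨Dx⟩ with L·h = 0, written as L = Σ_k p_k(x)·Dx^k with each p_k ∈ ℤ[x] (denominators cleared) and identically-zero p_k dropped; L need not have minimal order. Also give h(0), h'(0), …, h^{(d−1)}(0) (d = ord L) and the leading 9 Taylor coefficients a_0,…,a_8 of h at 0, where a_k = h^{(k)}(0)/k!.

f: a_k = 0, 4, 0, -8/3, 0, 8/15, 0, -16/315, 0, …
h₀=f(r): pull back L_f along r ⇒ L₀.
h=∫₀ˣh₀: take L = L₀·Dx.
L = (16 + 96·x + 192·x^2 + 128·x^3)·Dx - 2·Dx^2 + (1 + 2·x)·Dx^3  (order 3).
h: a_k = 0, 0, 4, 8/3, -16/3, -64/5, -352/45, 64/7, 6464/315, …
ICs: h(0) = 0, h′(0) = 0, h′′(0) = 8.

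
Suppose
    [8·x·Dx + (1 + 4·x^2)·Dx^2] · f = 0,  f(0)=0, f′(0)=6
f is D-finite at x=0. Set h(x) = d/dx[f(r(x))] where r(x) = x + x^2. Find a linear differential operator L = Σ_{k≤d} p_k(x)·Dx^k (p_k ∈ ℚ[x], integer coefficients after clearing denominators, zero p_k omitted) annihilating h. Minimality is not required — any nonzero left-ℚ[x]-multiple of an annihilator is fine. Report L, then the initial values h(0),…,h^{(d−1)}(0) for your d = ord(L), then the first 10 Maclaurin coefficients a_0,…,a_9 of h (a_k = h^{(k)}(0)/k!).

L = (-2 + 8·x + 32·x^2 + 48·x^3 + 24·x^4) + (1 + 2·x + 4·x^2 + 16·x^3 + 20·x^4 + 8·x^5)·Dx  (order 1).
h: a_k = 6, 12, -24, -96, -24, 528, 960, -1536, -7968, -3648, …
ICs: h(0) = 6.

f: a_k = 0, 6, 0, -8, 0, 96/5, 0, -384/7, 0, 512/3, …
Substitute x→r, Dx→(1/r')Dx; clear ⇒ L₀.
Derive L from L₀ (diff closure).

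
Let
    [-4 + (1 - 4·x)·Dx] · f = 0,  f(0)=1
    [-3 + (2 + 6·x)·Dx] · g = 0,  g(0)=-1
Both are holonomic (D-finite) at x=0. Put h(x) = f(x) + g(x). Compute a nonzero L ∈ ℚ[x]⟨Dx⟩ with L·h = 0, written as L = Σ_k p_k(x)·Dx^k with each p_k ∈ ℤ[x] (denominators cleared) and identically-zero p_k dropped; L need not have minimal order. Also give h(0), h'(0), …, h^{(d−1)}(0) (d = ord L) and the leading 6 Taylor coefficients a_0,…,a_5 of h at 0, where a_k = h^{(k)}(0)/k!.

f: a_k = 1, 4, 16, 64, 256, 1024, …
g: a_k = -1, -3/2, 9/8, -27/16, 405/128, -1701/256, …
L₀ := lclm(L_f,L_g); ord L₀ ≤ 1+1.
L = (-228 - 432·x) + (137 + 696·x + 1296·x^2)·Dx + (-10 - 62·x + 192·x^2 + 864·x^3)·Dx^2  (order 2).
h: a_k = 0, 5/2, 137/8, 997/16, 33173/128, 260443/256, …
ICs: h(0) = 0, h′(0) = 5/2.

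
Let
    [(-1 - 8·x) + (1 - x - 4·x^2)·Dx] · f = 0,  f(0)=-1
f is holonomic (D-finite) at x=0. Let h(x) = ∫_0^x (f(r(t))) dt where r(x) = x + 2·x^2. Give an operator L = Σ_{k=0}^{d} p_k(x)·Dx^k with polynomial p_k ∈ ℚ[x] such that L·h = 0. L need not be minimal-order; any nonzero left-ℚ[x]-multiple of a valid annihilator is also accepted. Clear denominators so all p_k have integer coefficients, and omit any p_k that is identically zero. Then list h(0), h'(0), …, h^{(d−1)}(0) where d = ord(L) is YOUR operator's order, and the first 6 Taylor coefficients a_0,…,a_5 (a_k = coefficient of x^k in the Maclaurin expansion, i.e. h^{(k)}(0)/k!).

f: a_k = -1, -1, -5, -9, -29, -65, …
f∘r: x↦r, Dx↦Dx/r' in L_f ⇒ L₀.
Integrate: L := L₀·Dx.
L = (1 + 12·x + 48·x^2 + 64·x^3)·Dx + (-1 + x + 6·x^2 + 16·x^3 + 16·x^4)·Dx^2  (order 2).
h: a_k = 0, -1, -1/2, -7/3, -29/4, -103/5, …
ICs: h(0) = 0, h′(0) = -1.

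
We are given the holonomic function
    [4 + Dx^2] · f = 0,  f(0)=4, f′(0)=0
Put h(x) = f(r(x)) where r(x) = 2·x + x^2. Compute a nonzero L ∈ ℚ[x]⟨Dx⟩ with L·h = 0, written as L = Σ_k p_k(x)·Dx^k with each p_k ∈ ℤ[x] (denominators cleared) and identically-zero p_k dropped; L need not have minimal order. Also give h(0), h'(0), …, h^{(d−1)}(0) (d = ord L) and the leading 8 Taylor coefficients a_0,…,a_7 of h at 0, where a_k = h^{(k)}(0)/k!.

L = (16 + 48·x + 48·x^2 + 16·x^3) - Dx + (1 + x)·Dx^2  (order 2).
h: a_k = 4, 0, -32, -32, 104/3, 256/3, 1856/45, -704/15, …
ICs: h(0) = 4, h′(0) = 0.

f: a_k = 4, 0, -8, 0, 8/3, 0, -16/45, 0, …
h₀=f(r): pull back L_f along r ⇒ L₀.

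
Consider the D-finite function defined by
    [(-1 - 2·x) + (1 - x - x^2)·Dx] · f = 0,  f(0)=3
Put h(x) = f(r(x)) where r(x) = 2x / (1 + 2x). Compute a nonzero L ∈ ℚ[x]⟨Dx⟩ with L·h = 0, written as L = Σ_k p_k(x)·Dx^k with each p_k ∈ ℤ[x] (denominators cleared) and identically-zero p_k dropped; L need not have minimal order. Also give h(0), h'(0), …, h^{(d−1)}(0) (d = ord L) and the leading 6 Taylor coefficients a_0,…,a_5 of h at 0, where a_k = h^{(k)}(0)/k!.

L = (2 + 12·x) + (-1 - 4·x + 8·x^3)·Dx  (order 1).
h: a_k = 3, 6, 12, 0, 48, -96, …
ICs: h(0) = 3.

f: a_k = 3, 3, 6, 9, 15, 24, …
f∘r: x↦r, Dx↦Dx/r' in L_f ⇒ L₀.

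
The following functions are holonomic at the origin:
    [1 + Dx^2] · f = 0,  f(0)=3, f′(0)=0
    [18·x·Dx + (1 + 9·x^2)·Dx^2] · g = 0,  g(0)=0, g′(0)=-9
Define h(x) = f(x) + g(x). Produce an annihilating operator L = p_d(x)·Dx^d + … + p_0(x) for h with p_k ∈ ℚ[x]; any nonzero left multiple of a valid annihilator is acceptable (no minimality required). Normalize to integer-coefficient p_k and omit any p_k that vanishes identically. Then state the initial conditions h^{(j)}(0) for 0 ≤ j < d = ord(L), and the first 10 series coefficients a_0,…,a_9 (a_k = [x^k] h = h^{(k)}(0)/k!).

f: a_k = 3, 0, -3/2, 0, 1/8, 0, -1/240, 0, 1/13440, 0, …
g: a_k = 0, -9, 0, 27, 0, -729/5, 0, 6561/7, 0, -6561, …
L₀ := lclm(L_f,L_g); ord L₀ ≤ 2+2.
L = (-1926·x + 17820·x^3 + 1458·x^5)·Dx + (-17 + 351·x^2 + 4617·x^4 + 729·x^6)·Dx^2 + (-1926·x + 17820·x^3 + 1458·x^5)·Dx^3 + (-17 + 351·x^2 + 4617·x^4 + 729·x^6)·Dx^4  (order 4).
h: a_k = 3, -9, -3/2, 27, 1/8, -729/5, -1/240, 6561/7, 1/13440, -6561, …
ICs: h(0) = 3, h′(0) = -9, h′′(0) = -3, h′′′(0) = 162.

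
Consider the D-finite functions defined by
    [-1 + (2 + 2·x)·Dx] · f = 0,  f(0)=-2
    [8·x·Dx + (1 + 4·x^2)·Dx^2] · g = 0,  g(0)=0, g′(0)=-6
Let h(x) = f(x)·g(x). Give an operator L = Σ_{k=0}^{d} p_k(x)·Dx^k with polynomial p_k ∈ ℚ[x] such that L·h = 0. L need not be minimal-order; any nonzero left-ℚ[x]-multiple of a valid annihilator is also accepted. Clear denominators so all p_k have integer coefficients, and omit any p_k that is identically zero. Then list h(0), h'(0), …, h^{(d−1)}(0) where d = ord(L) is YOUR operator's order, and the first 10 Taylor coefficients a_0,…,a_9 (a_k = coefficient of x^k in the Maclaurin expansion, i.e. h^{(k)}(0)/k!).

L = (3 - 16·x - 4·x^2) + (-4 + 28·x + 48·x^2 + 16·x^3)·Dx + (4 + 8·x + 20·x^2 + 32·x^3 + 16·x^4)·Dx^2  (order 2).
h: a_k = 0, 12, 6, -35/2, -29/4, 6389/160, 5929/320, -1022653/8960, -944407/17920, 60850925/172032, …
ICs: h(0) = 0, h′(0) = 12.

f: a_k = -2, -1, 1/4, -1/8, 5/64, -7/128, 21/512, -33/1024, 429/16384, -715/32768, …
g: a_k = 0, -6, 0, 8, 0, -96/5, 0, 384/7, 0, -512/3, …
Product ⇒ symmetric product L₀, ord ≤ 2.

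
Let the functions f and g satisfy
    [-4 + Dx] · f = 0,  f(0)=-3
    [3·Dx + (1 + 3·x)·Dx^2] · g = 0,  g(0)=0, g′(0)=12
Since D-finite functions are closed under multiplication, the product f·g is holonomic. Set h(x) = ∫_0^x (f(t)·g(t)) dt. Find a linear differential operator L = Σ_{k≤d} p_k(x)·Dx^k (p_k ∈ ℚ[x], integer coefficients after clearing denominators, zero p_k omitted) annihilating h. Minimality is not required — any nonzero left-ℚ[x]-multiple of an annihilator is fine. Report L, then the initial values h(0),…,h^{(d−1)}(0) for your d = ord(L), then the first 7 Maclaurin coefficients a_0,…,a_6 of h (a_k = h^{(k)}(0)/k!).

L = (4 + 48·x)·Dx + (-5 - 24·x)·Dx^2 + (1 + 3·x)·Dx^3  (order 3).
h: a_k = 0, 0, -18, -30, -45, -141/5, -236/5, …
ICs: h(0) = 0, h′(0) = 0, h′′(0) = -36.

f: a_k = -3, -12, -24, -32, -32, -128/5, -256/15, …
g: a_k = 0, 12, -18, 36, -81, 972/5, -486, …
Product ⇒ symmetric product L₀, ord ≤ 2.
Integrate: L := L₀·Dx.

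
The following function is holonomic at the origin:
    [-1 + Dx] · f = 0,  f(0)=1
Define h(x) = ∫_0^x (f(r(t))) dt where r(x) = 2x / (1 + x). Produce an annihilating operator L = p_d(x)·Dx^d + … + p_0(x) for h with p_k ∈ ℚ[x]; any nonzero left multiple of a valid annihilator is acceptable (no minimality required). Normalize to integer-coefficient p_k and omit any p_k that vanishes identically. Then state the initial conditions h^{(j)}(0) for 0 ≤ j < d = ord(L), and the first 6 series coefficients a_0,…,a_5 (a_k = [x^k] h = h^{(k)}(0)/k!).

L = -2·Dx + (1 + 2·x + x^2)·Dx^2  (order 2).
h: a_k = 0, 1, 1, 0, -1/6, 2/15, …
ICs: h(0) = 0, h′(0) = 1.

f: a_k = 1, 1, 1/2, 1/6, 1/24, 1/120, …
f∘r: x↦r, Dx↦Dx/r' in L_f ⇒ L₀.
h=∫h₀ ⇒ L = L₀·Dx.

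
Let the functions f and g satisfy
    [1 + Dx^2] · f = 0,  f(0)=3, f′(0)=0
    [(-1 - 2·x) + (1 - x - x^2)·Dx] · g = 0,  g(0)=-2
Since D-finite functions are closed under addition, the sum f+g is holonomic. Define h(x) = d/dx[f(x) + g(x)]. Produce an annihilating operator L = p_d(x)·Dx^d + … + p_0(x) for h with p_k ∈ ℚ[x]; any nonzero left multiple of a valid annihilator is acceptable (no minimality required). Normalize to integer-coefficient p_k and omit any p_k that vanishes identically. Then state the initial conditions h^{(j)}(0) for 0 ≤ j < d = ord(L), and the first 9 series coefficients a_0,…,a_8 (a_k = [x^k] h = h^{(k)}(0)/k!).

f: a_k = 3, 0, -3/2, 0, 1/8, 0, -1/240, 0, 1/13440, …
g: a_k = -2, -2, -4, -6, -10, -16, -26, -42, -68, …
L₀ := lclm(L_f,L_g); ord L₀ ≤ 2+1.
Derive L from L₀ (diff closure).
L = (124 + 358·x + 470·x^2 + 230·x^3 + 130·x^4 + 18·x^5 + 6·x^6) + (-19 - 29·x + 36·x^2 + 55·x^3 + 50·x^4 + 27·x^5 + 7·x^6 + 2·x^7)·Dx + (124 + 358·x + 470·x^2 + 230·x^3 + 130·x^4 + 18·x^5 + 6·x^6)·Dx^2 + (-19 - 29·x + 36·x^2 + 55·x^3 + 50·x^4 + 27·x^5 + 7·x^6 + 2·x^7)·Dx^3  (order 3).
h: a_k = -2, -11, -18, -79/2, -80, -6241/40, -294, -913919/1680, -990, …
ICs: h(0) = -2, h′(0) = -11, h′′(0) = -36.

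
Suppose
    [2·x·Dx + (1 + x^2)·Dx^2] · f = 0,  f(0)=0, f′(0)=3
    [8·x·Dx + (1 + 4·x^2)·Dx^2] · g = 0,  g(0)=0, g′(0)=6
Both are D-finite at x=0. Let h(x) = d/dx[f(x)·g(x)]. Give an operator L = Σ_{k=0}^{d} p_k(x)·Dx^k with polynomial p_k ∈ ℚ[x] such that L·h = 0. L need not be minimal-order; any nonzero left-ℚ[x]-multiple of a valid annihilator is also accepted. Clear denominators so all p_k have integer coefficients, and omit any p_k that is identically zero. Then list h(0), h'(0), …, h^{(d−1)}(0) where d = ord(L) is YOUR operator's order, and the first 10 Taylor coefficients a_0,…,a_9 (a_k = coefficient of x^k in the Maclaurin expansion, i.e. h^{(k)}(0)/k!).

f: a_k = 0, 3, 0, -1, 0, 3/5, 0, -3/7, 0, 1/3, …
g: a_k = 0, 6, 0, -8, 0, 96/5, 0, -384/7, 0, 512/3, …
Product ⇒ symmetric product L₀, ord ≤ 4.
Derive L from L₀ (diff closure).
L = (-96·x - 800·x^3 - 1024·x^5 + 640·x^7 + 1536·x^9) + (-20 - 412·x^2 - 1440·x^4 - 896·x^6 + 2240·x^8 + 2304·x^10)·Dx + (-40·x - 280·x^3 - 480·x^5 + 272·x^7 + 1280·x^9 + 768·x^11)·Dx^2 + (-1 - 10·x^2 - 29·x^4 + 116·x^8 + 160·x^10 + 64·x^12)·Dx^3  (order 3).
h: a_k = 0, 36, 0, -120, 0, 2076/5, 0, -10704/7, 0, 204332/35, …
ICs: h(0) = 0, h′(0) = 36, h′′(0) = 0.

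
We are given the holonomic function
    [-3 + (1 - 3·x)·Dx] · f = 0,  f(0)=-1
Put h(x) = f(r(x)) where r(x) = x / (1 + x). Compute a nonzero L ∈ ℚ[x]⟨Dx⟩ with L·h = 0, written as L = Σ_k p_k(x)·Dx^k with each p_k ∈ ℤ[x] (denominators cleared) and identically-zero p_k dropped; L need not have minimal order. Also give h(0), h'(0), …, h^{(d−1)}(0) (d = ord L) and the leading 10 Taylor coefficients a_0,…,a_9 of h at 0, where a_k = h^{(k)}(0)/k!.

L = 3 + (-1 + x + 2·x^2)·Dx  (order 1).
h: a_k = -1, -3, -6, -12, -24, -48, -96, -192, -384, -768, …
ICs: h(0) = -1.

f: a_k = -1, -3, -9, -27, -81, -243, -729, -2187, -6561, -19683, …
f∘r: x↦r, Dx↦Dx/r' in L_f ⇒ L₀.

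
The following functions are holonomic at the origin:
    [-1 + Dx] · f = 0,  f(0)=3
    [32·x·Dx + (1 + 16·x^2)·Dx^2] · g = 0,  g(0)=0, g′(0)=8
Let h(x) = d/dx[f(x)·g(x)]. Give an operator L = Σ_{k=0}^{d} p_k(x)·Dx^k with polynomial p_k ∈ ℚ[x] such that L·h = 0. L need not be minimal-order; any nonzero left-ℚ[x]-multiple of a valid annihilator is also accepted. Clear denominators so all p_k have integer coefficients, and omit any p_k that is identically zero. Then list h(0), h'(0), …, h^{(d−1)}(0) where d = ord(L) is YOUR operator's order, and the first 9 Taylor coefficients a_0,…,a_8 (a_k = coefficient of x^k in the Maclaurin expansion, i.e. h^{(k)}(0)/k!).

L = (-31 - 64·x + 1568·x^2 - 1024·x^3 + 256·x^4) + (30 + 96·x - 1600·x^2 + 1536·x^3 - 512·x^4)·Dx + (1 - 32·x + 32·x^2 - 512·x^3 + 256·x^4)·Dx^2  (order 2).
h: a_k = 24, 48, -348, -496, 5829, 7246, -940403/10, -2325068/21, 169134311/112, …
ICs: h(0) = 24, h′(0) = 48.

f: a_k = 3, 3, 3/2, 1/2, 1/8, 1/40, 1/240, 1/1680, 1/13440, …
g: a_k = 0, 8, 0, -128/3, 0, 2048/5, 0, -32768/7, 0, …
f·g: L₀ = L_f ⊗_s L_g, ord ≤ 1·2.
Derive L from L₀ (diff closure).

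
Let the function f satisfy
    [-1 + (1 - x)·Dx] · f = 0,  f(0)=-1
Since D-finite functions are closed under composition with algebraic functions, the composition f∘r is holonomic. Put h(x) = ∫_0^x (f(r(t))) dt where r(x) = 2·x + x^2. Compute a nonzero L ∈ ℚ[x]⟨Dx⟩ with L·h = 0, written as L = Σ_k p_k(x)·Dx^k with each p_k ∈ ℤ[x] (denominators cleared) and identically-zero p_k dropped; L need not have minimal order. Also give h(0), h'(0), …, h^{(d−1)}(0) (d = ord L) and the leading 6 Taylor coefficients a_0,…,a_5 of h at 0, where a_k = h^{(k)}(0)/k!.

L = (2 + 2·x)·Dx + (-1 + 2·x + x^2)·Dx^2  (order 2).
h: a_k = 0, -1, -1, -5/3, -3, -29/5, …
ICs: h(0) = 0, h′(0) = -1.

f: a_k = -1, -1, -1, -1, -1, -1, …
h₀=f(r): pull back L_f along r ⇒ L₀.
h=∫₀ˣh₀: take L = L₀·Dx.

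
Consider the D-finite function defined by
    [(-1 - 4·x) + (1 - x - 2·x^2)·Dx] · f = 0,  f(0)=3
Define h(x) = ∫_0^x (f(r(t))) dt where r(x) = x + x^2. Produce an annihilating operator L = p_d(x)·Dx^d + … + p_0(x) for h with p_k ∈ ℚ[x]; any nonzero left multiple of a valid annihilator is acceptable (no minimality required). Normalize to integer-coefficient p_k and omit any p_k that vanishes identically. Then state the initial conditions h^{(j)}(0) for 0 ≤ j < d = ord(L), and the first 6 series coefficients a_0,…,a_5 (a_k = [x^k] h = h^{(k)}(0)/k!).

L = (1 + 6·x + 12·x^2 + 8·x^3)·Dx + (-1 + x + 3·x^2 + 4·x^3 + 2·x^4)·Dx^2  (order 2).
h: a_k = 0, 3, 3/2, 4, 33/4, 87/5, …
ICs: h(0) = 0, h′(0) = 3.

f: a_k = 3, 3, 9, 15, 33, 63, …
f∘r: x↦r, Dx↦Dx/r' in L_f ⇒ L₀.
∫: right-multiply L₀ by Dx.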